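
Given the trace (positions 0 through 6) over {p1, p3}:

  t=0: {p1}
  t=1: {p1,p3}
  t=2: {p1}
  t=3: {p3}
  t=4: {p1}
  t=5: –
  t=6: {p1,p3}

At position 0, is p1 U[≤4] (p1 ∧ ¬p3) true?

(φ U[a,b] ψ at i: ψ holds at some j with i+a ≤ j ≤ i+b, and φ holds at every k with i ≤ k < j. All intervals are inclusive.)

Yes

Need some j in [0,4] with (p1 ∧ ¬p3), and p1 at every k in [0,j-1].
  j=0: (p1 ∧ ¬p3) holds; no prefix to check → satisfied.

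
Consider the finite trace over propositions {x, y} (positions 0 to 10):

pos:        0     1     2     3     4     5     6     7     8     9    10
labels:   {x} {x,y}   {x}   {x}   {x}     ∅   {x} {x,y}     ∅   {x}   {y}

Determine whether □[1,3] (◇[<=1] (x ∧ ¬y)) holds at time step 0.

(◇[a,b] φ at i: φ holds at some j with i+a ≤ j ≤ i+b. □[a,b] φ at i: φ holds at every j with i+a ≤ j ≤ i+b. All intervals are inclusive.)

True

Check ◇[<=1] (x ∧ ¬y) at every j in [1,3]:
  j=1: holds (witness at 2)
  j=2: holds (witness at 2)
  j=3: holds (witness at 3)
All positions satisfy it → formula holds.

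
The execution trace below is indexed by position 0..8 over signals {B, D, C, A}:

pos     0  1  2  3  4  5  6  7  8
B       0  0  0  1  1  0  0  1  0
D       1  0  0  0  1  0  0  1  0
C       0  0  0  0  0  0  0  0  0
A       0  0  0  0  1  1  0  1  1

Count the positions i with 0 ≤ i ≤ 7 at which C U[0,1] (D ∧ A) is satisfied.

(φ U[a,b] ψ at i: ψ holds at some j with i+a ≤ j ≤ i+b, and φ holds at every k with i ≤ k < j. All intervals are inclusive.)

Evaluate at each i in [0,7]:
  i=0: ✗ (no rhs in [0,1])
  i=1: ✗ (no rhs in [1,2])
  i=2: ✗ (no rhs in [2,3])
  i=3: ✗ (lhs fails at k=3 before rhs at j=4)
  i=4: ✓ (rhs at j=4)
  i=5: ✗ (no rhs in [5,6])
  i=6: ✗ (lhs fails at k=6 before rhs at j=7)
  i=7: ✓ (rhs at j=7)
Positions where it holds: {4, 7} → 2.

2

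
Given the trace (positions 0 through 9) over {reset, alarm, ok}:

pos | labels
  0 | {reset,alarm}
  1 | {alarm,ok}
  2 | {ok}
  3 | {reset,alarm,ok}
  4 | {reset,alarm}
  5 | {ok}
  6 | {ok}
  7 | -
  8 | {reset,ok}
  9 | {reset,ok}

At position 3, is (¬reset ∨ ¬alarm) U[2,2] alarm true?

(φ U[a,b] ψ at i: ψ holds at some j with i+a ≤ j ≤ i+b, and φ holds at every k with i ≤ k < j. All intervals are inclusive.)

Need some j in [5,5] with alarm, and (¬reset ∨ ¬alarm) at every k in [3,j-1].
  j=5: alarm false.
No j in the window works → until fails.

False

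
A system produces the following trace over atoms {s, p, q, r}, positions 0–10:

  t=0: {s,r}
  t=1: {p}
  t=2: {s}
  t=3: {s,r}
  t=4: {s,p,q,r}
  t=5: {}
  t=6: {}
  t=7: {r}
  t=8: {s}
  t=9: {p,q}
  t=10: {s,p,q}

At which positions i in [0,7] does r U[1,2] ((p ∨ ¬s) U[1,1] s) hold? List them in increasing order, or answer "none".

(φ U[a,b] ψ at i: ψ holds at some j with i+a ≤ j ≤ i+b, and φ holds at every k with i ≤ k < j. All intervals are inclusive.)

Evaluate at each i in [0,7]:
  i=0: ✓ (rhs at j=1; lhs holds on [0,0])
  i=1: ✗ (no rhs in [2,3])
  i=2: ✗ (no rhs in [3,4])
  i=3: ✗ (no rhs in [4,5])
  i=4: ✗ (no rhs in [5,6])
  i=5: ✗ (lhs fails at k=5 before rhs at j=7)
  i=6: ✗ (lhs fails at k=6 before rhs at j=7)
  i=7: ✗ (lhs fails at k=8 before rhs at j=9)

0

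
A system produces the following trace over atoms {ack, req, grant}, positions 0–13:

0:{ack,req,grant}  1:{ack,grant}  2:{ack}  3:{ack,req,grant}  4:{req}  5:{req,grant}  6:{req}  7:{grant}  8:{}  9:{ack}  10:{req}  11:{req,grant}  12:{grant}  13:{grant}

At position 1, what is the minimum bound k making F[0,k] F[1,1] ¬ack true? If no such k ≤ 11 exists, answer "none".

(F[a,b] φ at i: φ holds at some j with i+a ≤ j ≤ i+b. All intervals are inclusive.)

Scan j = 1,2,… for F[1,1] ¬ack:
  j=1: fails
  j=2: fails
  j=3: holds
First hit at j=3, so smallest k = 3-1 = 2.

2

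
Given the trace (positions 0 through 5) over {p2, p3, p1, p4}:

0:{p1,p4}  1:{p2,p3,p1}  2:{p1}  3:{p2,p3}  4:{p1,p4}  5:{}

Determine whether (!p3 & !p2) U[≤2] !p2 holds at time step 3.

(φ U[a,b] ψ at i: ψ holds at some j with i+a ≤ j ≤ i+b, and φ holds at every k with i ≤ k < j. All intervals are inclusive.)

No

Need some j in [3,5] with !p2, and (!p3 & !p2) at every k in [3,j-1].
  j=3: !p2 false.
  j=4: !p2 holds, but (!p3 & !p2) fails at k=3 → not this j.
  j=5: !p2 holds, but (!p3 & !p2) fails at k=3 → not this j.
No j in the window works → until fails.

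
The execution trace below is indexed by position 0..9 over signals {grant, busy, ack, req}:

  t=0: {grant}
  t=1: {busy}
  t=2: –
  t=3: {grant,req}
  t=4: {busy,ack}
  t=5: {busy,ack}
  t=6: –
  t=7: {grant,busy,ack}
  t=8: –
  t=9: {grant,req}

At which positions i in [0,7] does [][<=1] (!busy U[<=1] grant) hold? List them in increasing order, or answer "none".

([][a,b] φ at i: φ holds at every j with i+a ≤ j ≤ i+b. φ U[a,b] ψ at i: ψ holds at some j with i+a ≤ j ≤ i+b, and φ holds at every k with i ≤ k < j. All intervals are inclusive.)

Evaluate at each i in [0,7]:
  i=0: ✗ (fails at j=1)
  i=1: ✗ (fails at j=1)
  i=2: ✓ (all of [2,3])
  i=3: ✗ (fails at j=4)
  i=4: ✗ (fails at j=4)
  i=5: ✗ (fails at j=5)
  i=6: ✓ (all of [6,7])
  i=7: ✓ (all of [7,8])

2, 6, 7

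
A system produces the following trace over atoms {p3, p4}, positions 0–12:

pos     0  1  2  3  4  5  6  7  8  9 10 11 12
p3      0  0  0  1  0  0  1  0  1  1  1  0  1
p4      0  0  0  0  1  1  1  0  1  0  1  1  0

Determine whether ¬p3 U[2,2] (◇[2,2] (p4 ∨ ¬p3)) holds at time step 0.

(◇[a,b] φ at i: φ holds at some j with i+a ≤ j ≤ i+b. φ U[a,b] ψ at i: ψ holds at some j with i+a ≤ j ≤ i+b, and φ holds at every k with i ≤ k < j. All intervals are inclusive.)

True

Need some j in [2,2] with ◇[2,2] (p4 ∨ ¬p3), and ¬p3 at every k in [0,j-1].
  j=2: ◇[2,2] (p4 ∨ ¬p3) holds; ¬p3 holds at every k in [0,1] → satisfied.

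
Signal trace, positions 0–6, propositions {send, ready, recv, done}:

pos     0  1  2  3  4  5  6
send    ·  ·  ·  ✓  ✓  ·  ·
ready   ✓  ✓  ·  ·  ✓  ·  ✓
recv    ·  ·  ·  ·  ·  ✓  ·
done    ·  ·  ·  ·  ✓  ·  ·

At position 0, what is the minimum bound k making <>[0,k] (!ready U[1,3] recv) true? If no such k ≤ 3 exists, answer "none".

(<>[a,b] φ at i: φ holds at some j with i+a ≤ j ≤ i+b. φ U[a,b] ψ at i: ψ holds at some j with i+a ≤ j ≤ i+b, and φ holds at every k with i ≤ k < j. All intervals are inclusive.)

Scan j = 0,1,… for (!ready U[1,3] recv):
  j=0: fails
  j=1: fails
  j=2: fails
  j=3: fails
No j in [0,3] satisfies it → none.

none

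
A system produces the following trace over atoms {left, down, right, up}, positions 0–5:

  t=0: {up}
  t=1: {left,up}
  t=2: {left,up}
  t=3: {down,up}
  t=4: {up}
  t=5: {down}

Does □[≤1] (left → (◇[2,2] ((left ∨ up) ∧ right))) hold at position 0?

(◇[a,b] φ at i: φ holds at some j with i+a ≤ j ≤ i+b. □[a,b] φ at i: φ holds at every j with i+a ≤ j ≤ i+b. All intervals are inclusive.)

Does not hold

Check (left → (◇[2,2] ((left ∨ up) ∧ right))) at every j in [0,1]:
  j=0: antecedent false → ✓
  j=1: antecedent true; consequent fails (none in [3,3]) → ✗
Fails at j=1 → formula fails.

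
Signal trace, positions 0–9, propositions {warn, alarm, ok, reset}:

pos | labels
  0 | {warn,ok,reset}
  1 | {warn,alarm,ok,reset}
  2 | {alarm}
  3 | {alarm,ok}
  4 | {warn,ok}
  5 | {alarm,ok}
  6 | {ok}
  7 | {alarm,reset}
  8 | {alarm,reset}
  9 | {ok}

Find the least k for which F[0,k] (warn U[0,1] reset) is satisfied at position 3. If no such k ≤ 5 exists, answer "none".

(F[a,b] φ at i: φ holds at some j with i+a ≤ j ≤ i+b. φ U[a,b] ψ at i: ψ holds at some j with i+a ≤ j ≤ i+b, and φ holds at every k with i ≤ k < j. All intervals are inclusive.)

Scan j = 3,4,… for (warn U[0,1] reset):
  j=3: fails
  j=4: fails
  j=5: fails
  j=6: fails
  j=7: holds
First hit at j=7, so smallest k = 7-3 = 4.

4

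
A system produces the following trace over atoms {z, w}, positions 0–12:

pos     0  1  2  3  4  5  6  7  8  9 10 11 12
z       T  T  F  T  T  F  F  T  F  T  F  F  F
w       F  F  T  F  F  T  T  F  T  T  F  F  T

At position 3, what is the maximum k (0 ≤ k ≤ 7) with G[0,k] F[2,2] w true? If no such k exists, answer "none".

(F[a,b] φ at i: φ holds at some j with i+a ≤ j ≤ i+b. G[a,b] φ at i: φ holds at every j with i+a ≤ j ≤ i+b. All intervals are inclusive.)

1

F[2,2] w must hold from j=3 onward; find where it first fails.
  j=3: holds
  j=4: holds
  j=5: fails
Holds on [3,4], so largest k = 1.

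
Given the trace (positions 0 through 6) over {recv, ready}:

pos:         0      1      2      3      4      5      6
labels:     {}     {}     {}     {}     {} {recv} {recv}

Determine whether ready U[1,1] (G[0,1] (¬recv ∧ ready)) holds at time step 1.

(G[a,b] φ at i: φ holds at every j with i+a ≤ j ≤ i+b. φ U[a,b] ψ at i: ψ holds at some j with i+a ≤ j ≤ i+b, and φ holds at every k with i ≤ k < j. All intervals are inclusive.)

Does not hold

Need some j in [2,2] with G[0,1] (¬recv ∧ ready), and ready at every k in [1,j-1].
  j=2: G[0,1] (¬recv ∧ ready) — fails at 2.
No j in the window works → until fails.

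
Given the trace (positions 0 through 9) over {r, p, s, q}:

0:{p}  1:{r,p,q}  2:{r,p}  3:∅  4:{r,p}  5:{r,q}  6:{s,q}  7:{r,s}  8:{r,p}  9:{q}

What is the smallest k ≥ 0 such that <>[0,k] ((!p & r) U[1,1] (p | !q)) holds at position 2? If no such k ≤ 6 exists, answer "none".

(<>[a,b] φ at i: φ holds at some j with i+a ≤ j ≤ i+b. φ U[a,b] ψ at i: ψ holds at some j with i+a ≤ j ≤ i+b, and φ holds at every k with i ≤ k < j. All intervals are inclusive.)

5

Scan j = 2,3,… for ((!p & r) U[1,1] (p | !q)):
  j=2: fails
  j=3: fails
  j=4: fails
  j=5: fails
  j=6: fails
  j=7: holds
First hit at j=7, so smallest k = 7-2 = 5.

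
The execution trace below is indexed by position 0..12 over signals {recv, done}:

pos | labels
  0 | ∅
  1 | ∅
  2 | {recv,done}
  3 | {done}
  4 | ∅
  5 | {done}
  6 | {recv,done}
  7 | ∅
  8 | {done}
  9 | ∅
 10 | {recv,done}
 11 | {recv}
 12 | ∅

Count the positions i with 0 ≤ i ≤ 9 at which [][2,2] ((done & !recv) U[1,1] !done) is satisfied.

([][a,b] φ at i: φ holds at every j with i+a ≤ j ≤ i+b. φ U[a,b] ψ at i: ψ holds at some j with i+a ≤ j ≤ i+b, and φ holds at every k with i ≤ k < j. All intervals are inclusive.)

Evaluate at each i in [0,9]:
  i=0: ✗ (fails at j=2)
  i=1: ✓ (all of [3,3])
  i=2: ✗ (fails at j=4)
  i=3: ✗ (fails at j=5)
  i=4: ✗ (fails at j=6)
  i=5: ✗ (fails at j=7)
  i=6: ✓ (all of [8,8])
  i=7: ✗ (fails at j=9)
  i=8: ✗ (fails at j=10)
  i=9: ✗ (fails at j=11)
Positions where it holds: {1, 6} → 2.

2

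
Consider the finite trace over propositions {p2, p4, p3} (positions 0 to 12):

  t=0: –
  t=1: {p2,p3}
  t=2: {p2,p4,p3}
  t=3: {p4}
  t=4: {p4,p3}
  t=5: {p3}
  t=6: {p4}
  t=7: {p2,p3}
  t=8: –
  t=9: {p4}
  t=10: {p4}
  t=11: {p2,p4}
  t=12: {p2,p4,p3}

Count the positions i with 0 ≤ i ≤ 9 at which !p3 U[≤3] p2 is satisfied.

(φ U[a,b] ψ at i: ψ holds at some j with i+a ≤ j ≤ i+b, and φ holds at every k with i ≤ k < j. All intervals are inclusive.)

7

Evaluate at each i in [0,9]:
  i=0: ✓ (rhs at j=1; lhs holds on [0,0])
  i=1: ✓ (rhs at j=1)
  i=2: ✓ (rhs at j=2)
  i=3: ✗ (no rhs in [3,6])
  i=4: ✗ (lhs fails at k=4 before rhs at j=7)
  i=5: ✗ (lhs fails at k=5 before rhs at j=7)
  i=6: ✓ (rhs at j=7; lhs holds on [6,6])
  i=7: ✓ (rhs at j=7)
  i=8: ✓ (rhs at j=11; lhs holds on [8,10])
  i=9: ✓ (rhs at j=11; lhs holds on [9,10])
Positions where it holds: {0, 1, 2, 6, 7, 8, 9} → 7.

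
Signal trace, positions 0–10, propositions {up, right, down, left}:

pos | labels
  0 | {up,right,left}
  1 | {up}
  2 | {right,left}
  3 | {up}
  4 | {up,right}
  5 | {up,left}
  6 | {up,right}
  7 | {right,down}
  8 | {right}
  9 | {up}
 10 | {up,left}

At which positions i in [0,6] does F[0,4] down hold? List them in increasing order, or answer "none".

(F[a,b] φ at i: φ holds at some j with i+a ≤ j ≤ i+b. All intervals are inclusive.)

Evaluate at each i in [0,6]:
  i=0: ✗ (none in [0,4])
  i=1: ✗ (none in [1,5])
  i=2: ✗ (none in [2,6])
  i=3: ✓ (witness j=7)
  i=4: ✓ (witness j=7)
  i=5: ✓ (witness j=7)
  i=6: ✓ (witness j=7)

3, 4, 5, 6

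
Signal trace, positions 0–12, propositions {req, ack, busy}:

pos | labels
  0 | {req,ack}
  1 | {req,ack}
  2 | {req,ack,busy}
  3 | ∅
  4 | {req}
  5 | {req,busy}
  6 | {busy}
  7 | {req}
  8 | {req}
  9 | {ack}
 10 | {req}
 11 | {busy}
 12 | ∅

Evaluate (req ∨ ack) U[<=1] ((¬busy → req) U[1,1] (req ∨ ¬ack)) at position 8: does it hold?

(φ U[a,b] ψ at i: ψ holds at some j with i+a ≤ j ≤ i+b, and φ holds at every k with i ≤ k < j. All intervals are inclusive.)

Need some j in [8,9] with ((¬busy → req) U[1,1] (req ∨ ¬ack)), and (req ∨ ack) at every k in [8,j-1].
  j=8: ((¬busy → req) U[1,1] (req ∨ ¬ack)) — fails.
  j=9: ((¬busy → req) U[1,1] (req ∨ ¬ack)) — fails.
No j in the window works → until fails.

Does not hold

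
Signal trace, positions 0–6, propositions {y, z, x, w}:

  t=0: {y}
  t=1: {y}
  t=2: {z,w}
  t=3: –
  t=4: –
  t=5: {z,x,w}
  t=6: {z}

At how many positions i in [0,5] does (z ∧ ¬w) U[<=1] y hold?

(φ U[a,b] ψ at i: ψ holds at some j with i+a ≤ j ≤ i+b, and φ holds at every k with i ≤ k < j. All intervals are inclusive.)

Evaluate at each i in [0,5]:
  i=0: ✓ (rhs at j=0)
  i=1: ✓ (rhs at j=1)
  i=2: ✗ (no rhs in [2,3])
  i=3: ✗ (no rhs in [3,4])
  i=4: ✗ (no rhs in [4,5])
  i=5: ✗ (no rhs in [5,6])
Positions where it holds: {0, 1} → 2.

2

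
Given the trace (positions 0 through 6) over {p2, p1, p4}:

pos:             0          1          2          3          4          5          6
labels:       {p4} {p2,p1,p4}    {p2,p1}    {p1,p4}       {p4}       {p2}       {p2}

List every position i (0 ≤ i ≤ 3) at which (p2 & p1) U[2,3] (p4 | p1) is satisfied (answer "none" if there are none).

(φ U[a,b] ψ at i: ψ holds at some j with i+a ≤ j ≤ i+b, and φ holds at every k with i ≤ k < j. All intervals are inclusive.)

1

Evaluate at each i in [0,3]:
  i=0: ✗ (lhs fails at k=0 before rhs at j=2)
  i=1: ✓ (rhs at j=3; lhs holds on [1,2])
  i=2: ✗ (lhs fails at k=3 before rhs at j=4)
  i=3: ✗ (no rhs in [5,6])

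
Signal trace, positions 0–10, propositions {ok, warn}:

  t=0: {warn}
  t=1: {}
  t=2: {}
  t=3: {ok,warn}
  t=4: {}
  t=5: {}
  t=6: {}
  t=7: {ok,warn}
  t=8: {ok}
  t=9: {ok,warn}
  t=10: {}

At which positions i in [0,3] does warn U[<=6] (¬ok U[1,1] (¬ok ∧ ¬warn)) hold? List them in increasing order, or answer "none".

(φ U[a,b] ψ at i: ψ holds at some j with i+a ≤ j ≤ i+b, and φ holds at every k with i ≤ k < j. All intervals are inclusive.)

Evaluate at each i in [0,3]:
  i=0: ✓ (rhs at j=0)
  i=1: ✓ (rhs at j=1)
  i=2: ✗ (lhs fails at k=2 before rhs at j=4)
  i=3: ✓ (rhs at j=4; lhs holds on [3,3])

0, 1, 3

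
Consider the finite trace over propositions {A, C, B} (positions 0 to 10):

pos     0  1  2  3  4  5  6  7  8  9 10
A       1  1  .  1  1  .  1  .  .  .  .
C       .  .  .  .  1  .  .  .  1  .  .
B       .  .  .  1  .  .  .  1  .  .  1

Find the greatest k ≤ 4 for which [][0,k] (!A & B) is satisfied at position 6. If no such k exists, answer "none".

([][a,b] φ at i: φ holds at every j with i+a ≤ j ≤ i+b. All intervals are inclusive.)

none

(!A & B) must hold from j=6 onward; find where it first fails.
  j=6: fails → no k works.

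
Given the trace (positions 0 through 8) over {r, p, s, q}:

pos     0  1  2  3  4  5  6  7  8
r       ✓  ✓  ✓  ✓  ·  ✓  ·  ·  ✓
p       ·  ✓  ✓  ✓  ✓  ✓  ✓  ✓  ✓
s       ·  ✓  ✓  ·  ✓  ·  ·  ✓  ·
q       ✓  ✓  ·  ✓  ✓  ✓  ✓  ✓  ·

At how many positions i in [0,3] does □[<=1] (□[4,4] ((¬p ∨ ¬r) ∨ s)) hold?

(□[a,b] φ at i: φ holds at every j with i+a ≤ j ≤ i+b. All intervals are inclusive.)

Evaluate at each i in [0,3]:
  i=0: ✗ (fails at j=1)
  i=1: ✗ (fails at j=1)
  i=2: ✓ (all of [2,3])
  i=3: ✗ (fails at j=4)
Positions where it holds: {2} → 1.

1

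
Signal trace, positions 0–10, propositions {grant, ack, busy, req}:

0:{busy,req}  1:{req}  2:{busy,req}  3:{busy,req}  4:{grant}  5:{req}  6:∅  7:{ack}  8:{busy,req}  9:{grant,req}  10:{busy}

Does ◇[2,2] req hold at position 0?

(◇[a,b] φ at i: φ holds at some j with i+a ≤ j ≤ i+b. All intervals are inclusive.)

Check req at each j in [2,2]:
  j=2: true
Found at j=2 → formula holds.

True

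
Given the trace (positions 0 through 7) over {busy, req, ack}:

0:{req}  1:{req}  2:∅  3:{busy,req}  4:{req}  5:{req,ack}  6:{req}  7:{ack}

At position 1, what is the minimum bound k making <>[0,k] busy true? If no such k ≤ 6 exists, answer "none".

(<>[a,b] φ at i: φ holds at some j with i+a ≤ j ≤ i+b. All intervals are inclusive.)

Scan j = 1,2,… for busy:
  j=1: fails
  j=2: fails
  j=3: holds
First hit at j=3, so smallest k = 3-1 = 2.

2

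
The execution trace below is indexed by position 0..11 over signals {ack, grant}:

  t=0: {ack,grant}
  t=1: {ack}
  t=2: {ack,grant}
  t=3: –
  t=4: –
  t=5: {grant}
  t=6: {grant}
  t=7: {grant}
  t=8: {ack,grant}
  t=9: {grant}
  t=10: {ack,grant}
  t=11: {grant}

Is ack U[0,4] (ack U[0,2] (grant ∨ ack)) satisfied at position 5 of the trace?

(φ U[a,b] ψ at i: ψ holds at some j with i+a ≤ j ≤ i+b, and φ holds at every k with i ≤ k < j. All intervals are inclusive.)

Need some j in [5,9] with (ack U[0,2] (grant ∨ ack)), and ack at every k in [5,j-1].
  j=5: (ack U[0,2] (grant ∨ ack)) holds; no prefix to check → satisfied.

Holds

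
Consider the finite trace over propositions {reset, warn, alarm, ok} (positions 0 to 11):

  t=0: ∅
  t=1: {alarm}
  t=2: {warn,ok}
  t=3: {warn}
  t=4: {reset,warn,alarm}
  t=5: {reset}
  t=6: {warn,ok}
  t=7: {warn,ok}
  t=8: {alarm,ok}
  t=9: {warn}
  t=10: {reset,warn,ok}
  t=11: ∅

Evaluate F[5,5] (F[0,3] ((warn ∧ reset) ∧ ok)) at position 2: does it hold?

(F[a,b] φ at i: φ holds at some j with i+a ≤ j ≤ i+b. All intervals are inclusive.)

Holds

Check F[0,3] ((warn ∧ reset) ∧ ok) at each j in [7,7]:
  j=7: holds (witness at 10)
Found at j=7 → formula holds.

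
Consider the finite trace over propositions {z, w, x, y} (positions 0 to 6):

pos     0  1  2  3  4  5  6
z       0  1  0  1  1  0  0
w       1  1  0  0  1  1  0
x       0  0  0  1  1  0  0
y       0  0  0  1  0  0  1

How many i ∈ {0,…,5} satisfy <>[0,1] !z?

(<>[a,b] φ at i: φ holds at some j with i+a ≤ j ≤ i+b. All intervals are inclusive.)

Evaluate at each i in [0,5]:
  i=0: ✓ (witness j=0)
  i=1: ✓ (witness j=2)
  i=2: ✓ (witness j=2)
  i=3: ✗ (none in [3,4])
  i=4: ✓ (witness j=5)
  i=5: ✓ (witness j=5)
Positions where it holds: {0, 1, 2, 4, 5} → 5.

5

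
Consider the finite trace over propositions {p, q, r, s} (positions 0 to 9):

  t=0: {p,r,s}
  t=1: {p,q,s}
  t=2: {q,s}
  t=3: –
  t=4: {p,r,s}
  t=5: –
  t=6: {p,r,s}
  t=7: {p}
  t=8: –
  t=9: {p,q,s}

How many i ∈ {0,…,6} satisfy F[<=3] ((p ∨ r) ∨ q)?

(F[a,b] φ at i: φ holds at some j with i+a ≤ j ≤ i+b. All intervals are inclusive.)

7

Evaluate at each i in [0,6]:
  i=0: ✓ (witness j=0)
  i=1: ✓ (witness j=1)
  i=2: ✓ (witness j=2)
  i=3: ✓ (witness j=4)
  i=4: ✓ (witness j=4)
  i=5: ✓ (witness j=6)
  i=6: ✓ (witness j=6)
Positions where it holds: {0, 1, 2, 3, 4, 5, 6} → 7.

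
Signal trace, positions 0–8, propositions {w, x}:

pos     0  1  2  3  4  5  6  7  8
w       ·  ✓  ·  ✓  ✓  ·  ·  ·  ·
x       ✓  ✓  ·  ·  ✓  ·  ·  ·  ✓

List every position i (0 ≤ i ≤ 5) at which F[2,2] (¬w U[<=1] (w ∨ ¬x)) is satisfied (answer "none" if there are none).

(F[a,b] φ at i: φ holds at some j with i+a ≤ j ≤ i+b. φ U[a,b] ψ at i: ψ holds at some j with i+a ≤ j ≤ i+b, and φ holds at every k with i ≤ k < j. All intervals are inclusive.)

0, 1, 2, 3, 4, 5

Evaluate at each i in [0,5]:
  i=0: ✓ (witness j=2)
  i=1: ✓ (witness j=3)
  i=2: ✓ (witness j=4)
  i=3: ✓ (witness j=5)
  i=4: ✓ (witness j=6)
  i=5: ✓ (witness j=7)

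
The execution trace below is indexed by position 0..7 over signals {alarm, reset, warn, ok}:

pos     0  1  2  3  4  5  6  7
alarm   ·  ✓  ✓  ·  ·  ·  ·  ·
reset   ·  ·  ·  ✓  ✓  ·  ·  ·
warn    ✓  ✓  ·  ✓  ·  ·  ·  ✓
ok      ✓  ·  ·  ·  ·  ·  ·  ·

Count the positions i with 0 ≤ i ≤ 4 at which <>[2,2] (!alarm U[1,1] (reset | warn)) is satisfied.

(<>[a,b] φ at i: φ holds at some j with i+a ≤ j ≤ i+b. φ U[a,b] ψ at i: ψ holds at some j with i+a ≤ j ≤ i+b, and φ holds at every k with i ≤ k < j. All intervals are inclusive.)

2

Evaluate at each i in [0,4]:
  i=0: ✗ (none in [2,2])
  i=1: ✓ (witness j=3)
  i=2: ✗ (none in [4,4])
  i=3: ✗ (none in [5,5])
  i=4: ✓ (witness j=6)
Positions where it holds: {1, 4} → 2.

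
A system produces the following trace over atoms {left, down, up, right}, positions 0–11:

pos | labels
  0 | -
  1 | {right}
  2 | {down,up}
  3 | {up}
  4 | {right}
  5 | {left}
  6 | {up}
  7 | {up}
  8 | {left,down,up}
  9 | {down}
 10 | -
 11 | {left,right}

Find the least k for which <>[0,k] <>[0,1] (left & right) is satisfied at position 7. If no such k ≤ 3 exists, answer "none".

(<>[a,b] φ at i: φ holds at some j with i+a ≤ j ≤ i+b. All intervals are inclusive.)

3

Scan j = 7,8,… for <>[0,1] (left & right):
  j=7: fails
  j=8: fails
  j=9: fails
  j=10: holds
First hit at j=10, so smallest k = 10-7 = 3.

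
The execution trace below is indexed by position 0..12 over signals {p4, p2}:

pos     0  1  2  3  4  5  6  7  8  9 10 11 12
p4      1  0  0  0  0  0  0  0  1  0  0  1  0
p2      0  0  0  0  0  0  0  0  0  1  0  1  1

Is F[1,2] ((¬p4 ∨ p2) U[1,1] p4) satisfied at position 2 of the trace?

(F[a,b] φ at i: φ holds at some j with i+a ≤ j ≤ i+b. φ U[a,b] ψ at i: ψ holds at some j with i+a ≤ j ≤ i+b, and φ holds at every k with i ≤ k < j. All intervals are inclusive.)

Does not hold

Check ((¬p4 ∨ p2) U[1,1] p4) at each j in [3,4]:
  j=3: fails
  j=4: fails
No position in the window satisfies it → formula fails.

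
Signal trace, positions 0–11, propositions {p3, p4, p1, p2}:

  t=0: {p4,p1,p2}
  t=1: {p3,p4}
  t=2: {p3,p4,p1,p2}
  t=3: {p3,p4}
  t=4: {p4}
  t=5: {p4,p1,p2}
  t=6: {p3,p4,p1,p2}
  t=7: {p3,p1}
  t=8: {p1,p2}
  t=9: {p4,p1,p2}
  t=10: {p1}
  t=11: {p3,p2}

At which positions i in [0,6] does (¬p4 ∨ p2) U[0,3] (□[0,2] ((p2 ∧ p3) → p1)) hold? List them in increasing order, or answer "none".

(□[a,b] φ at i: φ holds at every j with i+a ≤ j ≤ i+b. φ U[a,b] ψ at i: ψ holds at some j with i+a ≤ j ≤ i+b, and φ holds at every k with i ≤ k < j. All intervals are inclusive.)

0, 1, 2, 3, 4, 5, 6

Evaluate at each i in [0,6]:
  i=0: ✓ (rhs at j=0)
  i=1: ✓ (rhs at j=1)
  i=2: ✓ (rhs at j=2)
  i=3: ✓ (rhs at j=3)
  i=4: ✓ (rhs at j=4)
  i=5: ✓ (rhs at j=5)
  i=6: ✓ (rhs at j=6)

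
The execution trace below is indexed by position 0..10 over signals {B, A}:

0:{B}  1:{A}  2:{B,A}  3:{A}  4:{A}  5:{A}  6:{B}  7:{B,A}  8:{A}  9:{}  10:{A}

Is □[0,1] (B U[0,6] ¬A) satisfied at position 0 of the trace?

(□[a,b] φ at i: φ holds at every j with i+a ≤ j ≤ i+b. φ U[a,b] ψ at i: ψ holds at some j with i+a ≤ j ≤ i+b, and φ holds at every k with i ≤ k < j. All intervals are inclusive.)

Check (B U[0,6] ¬A) at every j in [0,1]:
  j=0: holds
  j=1: fails
Fails at j=1 → formula fails.

No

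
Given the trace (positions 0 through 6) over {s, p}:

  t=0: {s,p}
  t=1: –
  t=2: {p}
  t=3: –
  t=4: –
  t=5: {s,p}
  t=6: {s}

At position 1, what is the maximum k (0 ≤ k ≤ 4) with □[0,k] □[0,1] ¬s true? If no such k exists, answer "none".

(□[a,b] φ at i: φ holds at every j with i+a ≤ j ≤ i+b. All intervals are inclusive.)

□[0,1] ¬s must hold from j=1 onward; find where it first fails.
  j=1: holds
  j=2: holds
  j=3: holds
  j=4: fails
Holds on [1,3], so largest k = 2.

2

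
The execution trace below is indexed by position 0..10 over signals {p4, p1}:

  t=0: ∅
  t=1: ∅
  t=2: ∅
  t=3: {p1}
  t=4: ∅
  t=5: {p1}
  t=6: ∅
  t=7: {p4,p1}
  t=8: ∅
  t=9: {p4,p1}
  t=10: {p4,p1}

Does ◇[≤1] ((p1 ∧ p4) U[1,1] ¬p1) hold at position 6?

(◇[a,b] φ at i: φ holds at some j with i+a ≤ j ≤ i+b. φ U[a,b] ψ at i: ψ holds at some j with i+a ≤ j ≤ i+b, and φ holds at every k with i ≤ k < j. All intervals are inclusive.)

True

Check ((p1 ∧ p4) U[1,1] ¬p1) at each j in [6,7]:
  j=6: fails
  j=7: holds
Found at j=7 → formula holds.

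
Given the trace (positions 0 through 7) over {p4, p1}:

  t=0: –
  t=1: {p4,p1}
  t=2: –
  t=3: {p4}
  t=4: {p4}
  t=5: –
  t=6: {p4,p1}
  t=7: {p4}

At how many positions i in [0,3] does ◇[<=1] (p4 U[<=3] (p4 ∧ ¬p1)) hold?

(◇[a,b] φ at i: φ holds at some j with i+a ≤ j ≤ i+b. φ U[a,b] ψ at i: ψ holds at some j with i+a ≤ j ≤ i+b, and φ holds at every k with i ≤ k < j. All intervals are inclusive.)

2

Evaluate at each i in [0,3]:
  i=0: ✗ (none in [0,1])
  i=1: ✗ (none in [1,2])
  i=2: ✓ (witness j=3)
  i=3: ✓ (witness j=3)
Positions where it holds: {2, 3} → 2.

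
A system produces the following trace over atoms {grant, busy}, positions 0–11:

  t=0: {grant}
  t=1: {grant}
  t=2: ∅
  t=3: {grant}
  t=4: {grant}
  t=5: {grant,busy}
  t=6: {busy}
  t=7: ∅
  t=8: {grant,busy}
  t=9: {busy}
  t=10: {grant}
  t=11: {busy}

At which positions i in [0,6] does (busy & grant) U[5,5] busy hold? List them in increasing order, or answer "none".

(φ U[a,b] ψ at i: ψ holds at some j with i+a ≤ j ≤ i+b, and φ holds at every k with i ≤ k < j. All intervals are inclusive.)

none

Evaluate at each i in [0,6]:
  i=0: ✗ (lhs fails at k=0 before rhs at j=5)
  i=1: ✗ (lhs fails at k=1 before rhs at j=6)
  i=2: ✗ (no rhs in [7,7])
  i=3: ✗ (lhs fails at k=3 before rhs at j=8)
  i=4: ✗ (lhs fails at k=4 before rhs at j=9)
  i=5: ✗ (no rhs in [10,10])
  i=6: ✗ (lhs fails at k=6 before rhs at j=11)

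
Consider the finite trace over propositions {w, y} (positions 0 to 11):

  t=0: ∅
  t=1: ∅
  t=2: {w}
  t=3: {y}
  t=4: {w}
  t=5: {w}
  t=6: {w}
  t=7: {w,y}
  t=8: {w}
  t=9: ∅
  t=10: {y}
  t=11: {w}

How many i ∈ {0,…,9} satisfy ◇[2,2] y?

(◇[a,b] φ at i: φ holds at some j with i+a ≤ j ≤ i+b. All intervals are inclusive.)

Evaluate at each i in [0,9]:
  i=0: ✗ (none in [2,2])
  i=1: ✓ (witness j=3)
  i=2: ✗ (none in [4,4])
  i=3: ✗ (none in [5,5])
  i=4: ✗ (none in [6,6])
  i=5: ✓ (witness j=7)
  i=6: ✗ (none in [8,8])
  i=7: ✗ (none in [9,9])
  i=8: ✓ (witness j=10)
  i=9: ✗ (none in [11,11])
Positions where it holds: {1, 5, 8} → 3.

3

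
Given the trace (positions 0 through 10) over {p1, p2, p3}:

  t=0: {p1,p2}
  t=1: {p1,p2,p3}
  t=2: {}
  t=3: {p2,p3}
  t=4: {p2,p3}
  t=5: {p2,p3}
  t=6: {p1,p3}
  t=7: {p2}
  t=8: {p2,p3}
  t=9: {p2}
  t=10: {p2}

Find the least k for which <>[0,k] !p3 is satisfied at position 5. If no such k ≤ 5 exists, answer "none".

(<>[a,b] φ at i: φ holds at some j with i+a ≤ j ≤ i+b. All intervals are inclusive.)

2

Scan j = 5,6,… for !p3:
  j=5: fails
  j=6: fails
  j=7: holds
First hit at j=7, so smallest k = 7-5 = 2.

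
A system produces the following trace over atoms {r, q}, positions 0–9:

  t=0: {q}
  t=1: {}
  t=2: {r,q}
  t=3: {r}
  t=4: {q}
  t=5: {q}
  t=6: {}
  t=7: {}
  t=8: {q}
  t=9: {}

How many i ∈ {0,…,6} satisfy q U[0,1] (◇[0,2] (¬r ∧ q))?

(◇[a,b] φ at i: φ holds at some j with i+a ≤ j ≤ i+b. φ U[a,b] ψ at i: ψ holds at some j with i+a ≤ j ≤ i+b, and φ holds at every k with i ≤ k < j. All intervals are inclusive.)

6

Evaluate at each i in [0,6]:
  i=0: ✓ (rhs at j=0)
  i=1: ✗ (lhs fails at k=1 before rhs at j=2)
  i=2: ✓ (rhs at j=2)
  i=3: ✓ (rhs at j=3)
  i=4: ✓ (rhs at j=4)
  i=5: ✓ (rhs at j=5)
  i=6: ✓ (rhs at j=6)
Positions where it holds: {0, 2, 3, 4, 5, 6} → 6.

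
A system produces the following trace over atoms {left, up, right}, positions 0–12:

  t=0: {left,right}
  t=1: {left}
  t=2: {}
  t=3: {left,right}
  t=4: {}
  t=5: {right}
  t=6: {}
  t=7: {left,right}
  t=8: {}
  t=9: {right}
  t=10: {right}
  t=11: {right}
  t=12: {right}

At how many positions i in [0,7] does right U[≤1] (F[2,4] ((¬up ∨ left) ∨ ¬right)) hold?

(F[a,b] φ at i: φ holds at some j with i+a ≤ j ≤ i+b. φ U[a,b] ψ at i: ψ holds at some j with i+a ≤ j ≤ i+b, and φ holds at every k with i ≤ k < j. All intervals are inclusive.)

Evaluate at each i in [0,7]:
  i=0: ✓ (rhs at j=0)
  i=1: ✓ (rhs at j=1)
  i=2: ✓ (rhs at j=2)
  i=3: ✓ (rhs at j=3)
  i=4: ✓ (rhs at j=4)
  i=5: ✓ (rhs at j=5)
  i=6: ✓ (rhs at j=6)
  i=7: ✓ (rhs at j=7)
Positions where it holds: {0, 1, 2, 3, 4, 5, 6, 7} → 8.

8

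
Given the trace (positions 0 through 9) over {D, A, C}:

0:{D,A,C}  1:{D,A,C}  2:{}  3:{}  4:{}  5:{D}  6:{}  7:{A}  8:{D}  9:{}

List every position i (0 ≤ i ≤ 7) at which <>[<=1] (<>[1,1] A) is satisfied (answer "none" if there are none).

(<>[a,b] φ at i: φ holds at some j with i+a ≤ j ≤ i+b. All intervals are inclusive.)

0, 5, 6

Evaluate at each i in [0,7]:
  i=0: ✓ (witness j=0)
  i=1: ✗ (none in [1,2])
  i=2: ✗ (none in [2,3])
  i=3: ✗ (none in [3,4])
  i=4: ✗ (none in [4,5])
  i=5: ✓ (witness j=6)
  i=6: ✓ (witness j=6)
  i=7: ✗ (none in [7,8])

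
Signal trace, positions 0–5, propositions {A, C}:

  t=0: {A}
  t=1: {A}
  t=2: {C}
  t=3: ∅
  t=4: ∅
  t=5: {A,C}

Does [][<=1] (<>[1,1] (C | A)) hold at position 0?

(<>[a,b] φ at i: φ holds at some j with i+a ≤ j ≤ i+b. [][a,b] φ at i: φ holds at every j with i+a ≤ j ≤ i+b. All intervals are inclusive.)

Holds

Check <>[1,1] (C | A) at every j in [0,1]:
  j=0: holds (witness at 1)
  j=1: holds (witness at 2)
All positions satisfy it → formula holds.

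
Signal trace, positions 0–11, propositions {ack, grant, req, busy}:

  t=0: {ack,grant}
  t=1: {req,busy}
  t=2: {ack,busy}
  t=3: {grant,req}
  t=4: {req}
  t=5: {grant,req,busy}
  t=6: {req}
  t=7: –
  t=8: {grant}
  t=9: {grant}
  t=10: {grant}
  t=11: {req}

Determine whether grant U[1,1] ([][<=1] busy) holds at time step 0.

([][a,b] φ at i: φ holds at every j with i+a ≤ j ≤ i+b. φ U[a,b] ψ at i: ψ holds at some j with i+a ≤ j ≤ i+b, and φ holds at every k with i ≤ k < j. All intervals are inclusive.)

Need some j in [1,1] with [][<=1] busy, and grant at every k in [0,j-1].
  j=1: [][<=1] busy holds; grant holds at every k in [0,0] → satisfied.

Yes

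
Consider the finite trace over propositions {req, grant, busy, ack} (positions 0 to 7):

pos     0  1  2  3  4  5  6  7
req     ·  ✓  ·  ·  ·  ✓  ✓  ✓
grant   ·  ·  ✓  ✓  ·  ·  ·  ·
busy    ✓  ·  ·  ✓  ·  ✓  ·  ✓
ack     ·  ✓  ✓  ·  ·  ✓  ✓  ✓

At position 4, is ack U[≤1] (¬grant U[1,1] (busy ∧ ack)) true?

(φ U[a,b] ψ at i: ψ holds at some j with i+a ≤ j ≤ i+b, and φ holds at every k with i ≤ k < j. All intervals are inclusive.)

Holds

Need some j in [4,5] with (¬grant U[1,1] (busy ∧ ack)), and ack at every k in [4,j-1].
  j=4: (¬grant U[1,1] (busy ∧ ack)) holds; no prefix to check → satisfied.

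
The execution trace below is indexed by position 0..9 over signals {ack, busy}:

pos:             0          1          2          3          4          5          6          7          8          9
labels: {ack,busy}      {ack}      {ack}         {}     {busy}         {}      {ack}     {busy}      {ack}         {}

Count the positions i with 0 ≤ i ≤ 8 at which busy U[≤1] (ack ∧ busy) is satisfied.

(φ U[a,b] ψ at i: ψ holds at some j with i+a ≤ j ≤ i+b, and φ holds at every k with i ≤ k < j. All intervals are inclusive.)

1

Evaluate at each i in [0,8]:
  i=0: ✓ (rhs at j=0)
  i=1: ✗ (no rhs in [1,2])
  i=2: ✗ (no rhs in [2,3])
  i=3: ✗ (no rhs in [3,4])
  i=4: ✗ (no rhs in [4,5])
  i=5: ✗ (no rhs in [5,6])
  i=6: ✗ (no rhs in [6,7])
  i=7: ✗ (no rhs in [7,8])
  i=8: ✗ (no rhs in [8,9])
Positions where it holds: {0} → 1.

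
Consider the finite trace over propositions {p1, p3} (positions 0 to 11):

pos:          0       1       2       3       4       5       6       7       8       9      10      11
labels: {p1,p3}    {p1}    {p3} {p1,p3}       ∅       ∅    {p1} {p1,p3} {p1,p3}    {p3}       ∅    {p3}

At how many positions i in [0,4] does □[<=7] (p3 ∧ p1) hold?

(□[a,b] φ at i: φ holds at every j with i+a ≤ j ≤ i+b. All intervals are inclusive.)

0

Evaluate at each i in [0,4]:
  i=0: ✗ (fails at j=1)
  i=1: ✗ (fails at j=1)
  i=2: ✗ (fails at j=2)
  i=3: ✗ (fails at j=4)
  i=4: ✗ (fails at j=4)
Positions where it holds: {} → 0.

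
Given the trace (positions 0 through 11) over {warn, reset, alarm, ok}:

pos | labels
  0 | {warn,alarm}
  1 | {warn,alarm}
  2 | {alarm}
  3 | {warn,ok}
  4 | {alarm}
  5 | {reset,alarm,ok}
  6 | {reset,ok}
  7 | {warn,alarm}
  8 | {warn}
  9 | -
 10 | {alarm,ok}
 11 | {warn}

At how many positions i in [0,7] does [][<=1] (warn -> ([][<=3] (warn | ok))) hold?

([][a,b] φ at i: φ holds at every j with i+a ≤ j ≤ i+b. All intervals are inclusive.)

Evaluate at each i in [0,7]:
  i=0: ✗ (fails at j=0)
  i=1: ✗ (fails at j=1)
  i=2: ✗ (fails at j=3)
  i=3: ✗ (fails at j=3)
  i=4: ✓ (all of [4,5])
  i=5: ✓ (all of [5,6])
  i=6: ✗ (fails at j=7)
  i=7: ✗ (fails at j=7)
Positions where it holds: {4, 5} → 2.

2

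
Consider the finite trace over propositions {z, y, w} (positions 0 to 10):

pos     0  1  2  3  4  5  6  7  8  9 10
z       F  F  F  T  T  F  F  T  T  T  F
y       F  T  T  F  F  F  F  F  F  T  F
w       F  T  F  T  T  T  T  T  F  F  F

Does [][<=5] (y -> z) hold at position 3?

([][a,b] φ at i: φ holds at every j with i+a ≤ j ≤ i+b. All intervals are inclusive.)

Check (y -> z) at every j in [3,8]:
  j=3: antecedent false → ✓
  j=4: antecedent false → ✓
  j=5: antecedent false → ✓
  j=6: antecedent false → ✓
  j=7: antecedent false → ✓
  j=8: antecedent false → ✓
All positions satisfy it → formula holds.

True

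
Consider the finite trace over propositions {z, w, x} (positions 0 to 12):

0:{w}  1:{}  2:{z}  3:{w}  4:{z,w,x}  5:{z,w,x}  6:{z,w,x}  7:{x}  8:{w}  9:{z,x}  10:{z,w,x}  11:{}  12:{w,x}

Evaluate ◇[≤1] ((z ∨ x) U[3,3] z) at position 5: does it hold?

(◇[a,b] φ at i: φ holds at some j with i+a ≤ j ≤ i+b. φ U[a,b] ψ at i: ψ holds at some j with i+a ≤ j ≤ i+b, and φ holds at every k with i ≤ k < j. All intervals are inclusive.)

Check ((z ∨ x) U[3,3] z) at each j in [5,6]:
  j=5: fails
  j=6: fails
No position in the window satisfies it → formula fails.

Does not hold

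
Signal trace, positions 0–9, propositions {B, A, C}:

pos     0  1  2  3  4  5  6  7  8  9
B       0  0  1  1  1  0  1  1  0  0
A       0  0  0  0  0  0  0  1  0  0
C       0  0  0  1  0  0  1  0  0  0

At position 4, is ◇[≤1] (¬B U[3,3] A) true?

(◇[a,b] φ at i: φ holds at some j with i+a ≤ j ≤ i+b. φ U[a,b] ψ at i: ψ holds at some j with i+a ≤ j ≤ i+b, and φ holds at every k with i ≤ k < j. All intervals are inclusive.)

Does not hold

Check (¬B U[3,3] A) at each j in [4,5]:
  j=4: fails
  j=5: fails
No position in the window satisfies it → formula fails.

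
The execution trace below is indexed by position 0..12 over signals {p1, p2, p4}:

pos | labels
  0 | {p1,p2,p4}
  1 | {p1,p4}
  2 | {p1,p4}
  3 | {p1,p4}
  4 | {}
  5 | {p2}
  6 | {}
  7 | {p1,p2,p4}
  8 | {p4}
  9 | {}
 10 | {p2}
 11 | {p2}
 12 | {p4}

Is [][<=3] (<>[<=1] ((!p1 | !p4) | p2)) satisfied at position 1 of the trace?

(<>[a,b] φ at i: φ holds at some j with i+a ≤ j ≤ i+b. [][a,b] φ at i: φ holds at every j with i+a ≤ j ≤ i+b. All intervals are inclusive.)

Check <>[<=1] ((!p1 | !p4) | p2) at every j in [1,4]:
  j=1: fails (none in [1,2])
  j=2: fails (none in [2,3])
  j=3: holds (witness at 4)
  j=4: holds (witness at 4)
Fails at j=1 → formula fails.

False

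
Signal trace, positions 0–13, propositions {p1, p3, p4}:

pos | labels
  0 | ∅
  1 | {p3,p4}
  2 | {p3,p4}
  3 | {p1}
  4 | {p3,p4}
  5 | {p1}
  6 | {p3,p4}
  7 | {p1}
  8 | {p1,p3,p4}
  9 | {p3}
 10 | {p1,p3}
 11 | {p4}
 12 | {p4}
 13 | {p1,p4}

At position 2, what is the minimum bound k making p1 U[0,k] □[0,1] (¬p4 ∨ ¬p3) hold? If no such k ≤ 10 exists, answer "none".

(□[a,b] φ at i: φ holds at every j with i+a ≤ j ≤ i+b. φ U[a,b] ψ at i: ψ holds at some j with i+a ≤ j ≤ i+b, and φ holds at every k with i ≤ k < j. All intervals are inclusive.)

none

Need earliest j ≥ 2 with □[0,1] (¬p4 ∨ ¬p3), and p1 at every k in [2,j-1].
  j=2: rhs fails.
  j=3: rhs fails.
  j=4: rhs fails.
  j=5: rhs fails.
  j=6: rhs fails.
  j=7: rhs fails.
  j=8: rhs fails.
  j=9: rhs holds but lhs fails at k=2.
  j=10: rhs holds but lhs fails at k=2.
  j=11: rhs holds but lhs fails at k=2.
  j=12: rhs holds but lhs fails at k=2.
No witness within the range → none.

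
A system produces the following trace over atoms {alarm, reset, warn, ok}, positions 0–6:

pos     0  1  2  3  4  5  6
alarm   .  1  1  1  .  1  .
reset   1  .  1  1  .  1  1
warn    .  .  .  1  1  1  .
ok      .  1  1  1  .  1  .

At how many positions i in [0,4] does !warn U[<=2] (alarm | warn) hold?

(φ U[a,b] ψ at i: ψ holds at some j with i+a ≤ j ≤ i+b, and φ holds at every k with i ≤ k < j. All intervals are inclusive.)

Evaluate at each i in [0,4]:
  i=0: ✓ (rhs at j=1; lhs holds on [0,0])
  i=1: ✓ (rhs at j=1)
  i=2: ✓ (rhs at j=2)
  i=3: ✓ (rhs at j=3)
  i=4: ✓ (rhs at j=4)
Positions where it holds: {0, 1, 2, 3, 4} → 5.

5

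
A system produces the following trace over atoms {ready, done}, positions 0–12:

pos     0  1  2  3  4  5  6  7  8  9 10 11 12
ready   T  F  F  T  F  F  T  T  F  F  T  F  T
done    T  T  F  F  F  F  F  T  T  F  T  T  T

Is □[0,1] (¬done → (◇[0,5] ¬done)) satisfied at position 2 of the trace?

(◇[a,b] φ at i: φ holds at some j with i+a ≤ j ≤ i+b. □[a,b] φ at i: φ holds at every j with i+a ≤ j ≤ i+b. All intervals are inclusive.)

Check (¬done → (◇[0,5] ¬done)) at every j in [2,3]:
  j=2: antecedent true; consequent holds (witness at 2) → ✓
  j=3: antecedent true; consequent holds (witness at 3) → ✓
All positions satisfy it → formula holds.

Yes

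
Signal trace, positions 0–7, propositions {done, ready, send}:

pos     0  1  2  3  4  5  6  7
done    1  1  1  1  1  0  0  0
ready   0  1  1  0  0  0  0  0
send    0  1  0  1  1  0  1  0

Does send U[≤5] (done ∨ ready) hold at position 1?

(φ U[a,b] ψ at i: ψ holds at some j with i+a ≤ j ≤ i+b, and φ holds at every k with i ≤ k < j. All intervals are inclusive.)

Need some j in [1,6] with (done ∨ ready), and send at every k in [1,j-1].
  j=1: (done ∨ ready) holds; no prefix to check → satisfied.

Holds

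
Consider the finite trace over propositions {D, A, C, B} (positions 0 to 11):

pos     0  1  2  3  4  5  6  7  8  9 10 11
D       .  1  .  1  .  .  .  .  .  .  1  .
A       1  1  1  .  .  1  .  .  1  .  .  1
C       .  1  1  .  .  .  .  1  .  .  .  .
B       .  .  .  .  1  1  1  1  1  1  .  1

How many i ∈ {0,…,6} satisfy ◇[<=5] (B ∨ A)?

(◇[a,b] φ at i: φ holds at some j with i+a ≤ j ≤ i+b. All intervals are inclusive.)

7

Evaluate at each i in [0,6]:
  i=0: ✓ (witness j=0)
  i=1: ✓ (witness j=1)
  i=2: ✓ (witness j=2)
  i=3: ✓ (witness j=4)
  i=4: ✓ (witness j=4)
  i=5: ✓ (witness j=5)
  i=6: ✓ (witness j=6)
Positions where it holds: {0, 1, 2, 3, 4, 5, 6} → 7.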